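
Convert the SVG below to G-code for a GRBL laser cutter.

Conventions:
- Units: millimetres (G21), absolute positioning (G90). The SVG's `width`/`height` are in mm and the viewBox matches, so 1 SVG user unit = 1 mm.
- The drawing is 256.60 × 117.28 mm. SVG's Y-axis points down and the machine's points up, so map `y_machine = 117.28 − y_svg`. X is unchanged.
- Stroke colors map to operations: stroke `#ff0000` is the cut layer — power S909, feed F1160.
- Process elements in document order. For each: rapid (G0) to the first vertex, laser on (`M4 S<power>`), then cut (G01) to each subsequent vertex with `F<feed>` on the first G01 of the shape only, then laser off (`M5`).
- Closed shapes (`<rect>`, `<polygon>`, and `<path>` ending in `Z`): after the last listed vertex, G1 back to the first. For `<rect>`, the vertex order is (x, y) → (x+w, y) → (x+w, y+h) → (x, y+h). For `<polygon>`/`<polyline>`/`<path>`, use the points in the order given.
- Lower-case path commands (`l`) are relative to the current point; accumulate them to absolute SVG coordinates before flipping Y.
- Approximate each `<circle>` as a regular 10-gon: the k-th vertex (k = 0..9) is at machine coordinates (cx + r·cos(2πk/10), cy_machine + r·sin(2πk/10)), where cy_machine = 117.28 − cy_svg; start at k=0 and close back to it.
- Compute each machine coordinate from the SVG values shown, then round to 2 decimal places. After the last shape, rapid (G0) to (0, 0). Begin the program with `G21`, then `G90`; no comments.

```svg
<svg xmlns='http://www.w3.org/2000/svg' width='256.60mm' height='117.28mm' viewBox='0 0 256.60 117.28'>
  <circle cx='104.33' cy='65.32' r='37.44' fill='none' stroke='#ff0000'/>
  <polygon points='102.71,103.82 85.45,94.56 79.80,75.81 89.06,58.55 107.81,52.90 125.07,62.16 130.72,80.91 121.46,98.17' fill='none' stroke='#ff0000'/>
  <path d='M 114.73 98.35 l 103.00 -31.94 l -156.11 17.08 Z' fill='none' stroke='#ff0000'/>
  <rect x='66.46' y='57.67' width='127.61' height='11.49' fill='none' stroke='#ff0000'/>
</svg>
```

1 u = 1 mm; y_m = 117.28 − y.

[1] `<circle>` circle, #ff0000→cut S909 F1160: (141.77,51.96) → (134.62,73.97) → (115.90,87.57) → (92.76,87.57) → (74.04,73.97) → (66.89,51.96) → (74.04,29.95) → (92.76,16.35) → (115.90,16.35) → (134.62,29.95) → (141.77,51.96) (closed)

[2] `<polygon>` regular polygon, #ff0000→cut S909 F1160: (102.71,13.46) → (85.45,22.72) → (79.80,41.47) → (89.06,58.73) → (107.81,64.38) → (125.07,55.12) → (130.72,36.37) → (121.46,19.11) → (102.71,13.46) (closed)

[3] `<path>` closed polygon, #ff0000→cut S909 F1160: (114.73,18.93) → (217.73,50.87) → (61.62,33.79) → (114.73,18.93) (closed)

[4] `<rect>` rectangle, #ff0000→cut S909 F1160: (66.46,59.61) → (194.07,59.61) → (194.07,48.12) → (66.46,48.12) → (66.46,59.61) (closed)

G21
G90
G0 X141.77 Y51.96
M4 S909
G01 X134.62 Y73.97 F1160
G01 X115.90 Y87.57
G01 X92.76 Y87.57
G01 X74.04 Y73.97
G01 X66.89 Y51.96
G01 X74.04 Y29.95
G01 X92.76 Y16.35
G01 X115.90 Y16.35
G01 X134.62 Y29.95
G01 X141.77 Y51.96
M5
G0 X102.71 Y13.46
M4 S909
G01 X85.45 Y22.72 F1160
G01 X79.80 Y41.47
G01 X89.06 Y58.73
G01 X107.81 Y64.38
G01 X125.07 Y55.12
G01 X130.72 Y36.37
G01 X121.46 Y19.11
G01 X102.71 Y13.46
M5
G0 X114.73 Y18.93
M4 S909
G01 X217.73 Y50.87 F1160
G01 X61.62 Y33.79
G01 X114.73 Y18.93
M5
G0 X66.46 Y59.61
M4 S909
G01 X194.07 Y59.61 F1160
G01 X194.07 Y48.12
G01 X66.46 Y48.12
G01 X66.46 Y59.61
M5
G0 X0.00 Y0.00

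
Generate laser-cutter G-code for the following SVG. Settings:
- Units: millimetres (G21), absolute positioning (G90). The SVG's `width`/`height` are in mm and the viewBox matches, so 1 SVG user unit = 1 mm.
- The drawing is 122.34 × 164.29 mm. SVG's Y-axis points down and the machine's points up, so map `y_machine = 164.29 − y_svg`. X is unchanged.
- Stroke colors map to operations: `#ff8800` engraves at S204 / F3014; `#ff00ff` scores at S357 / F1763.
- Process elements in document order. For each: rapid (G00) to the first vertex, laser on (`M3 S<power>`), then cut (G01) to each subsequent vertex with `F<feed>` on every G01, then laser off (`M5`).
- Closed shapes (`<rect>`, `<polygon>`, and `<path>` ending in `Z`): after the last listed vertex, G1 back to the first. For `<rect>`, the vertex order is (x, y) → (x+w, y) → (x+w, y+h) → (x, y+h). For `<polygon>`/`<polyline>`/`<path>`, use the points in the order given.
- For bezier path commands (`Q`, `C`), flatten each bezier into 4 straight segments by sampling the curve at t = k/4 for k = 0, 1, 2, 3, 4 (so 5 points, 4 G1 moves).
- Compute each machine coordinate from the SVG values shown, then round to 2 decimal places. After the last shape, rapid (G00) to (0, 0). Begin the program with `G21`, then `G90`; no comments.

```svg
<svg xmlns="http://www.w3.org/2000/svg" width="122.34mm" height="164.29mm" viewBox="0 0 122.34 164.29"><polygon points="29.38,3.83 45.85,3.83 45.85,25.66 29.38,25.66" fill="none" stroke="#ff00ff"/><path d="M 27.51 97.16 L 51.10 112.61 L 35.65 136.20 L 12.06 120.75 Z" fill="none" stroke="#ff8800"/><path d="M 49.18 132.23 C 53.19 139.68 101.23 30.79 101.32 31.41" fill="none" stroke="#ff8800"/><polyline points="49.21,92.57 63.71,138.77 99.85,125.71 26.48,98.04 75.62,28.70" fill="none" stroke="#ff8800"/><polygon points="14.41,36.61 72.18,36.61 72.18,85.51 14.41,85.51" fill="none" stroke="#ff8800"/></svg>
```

1 u = 1 mm; y_m = 164.29 − y.

[1] `<polygon>` rectangle, #ff00ff→score S357 F1763: (29.38,160.46) → (45.85,160.46) → (45.85,138.63) → (29.38,138.63) → (29.38,160.46) (closed)

[2] `<path>` regular polygon, #ff8800→engrave S204 F3014: (27.51,67.13) → (51.10,51.68) → (35.65,28.09) → (12.06,43.54) → (27.51,67.13) (closed)

[3] `<path>` cubic bezier, #ff8800→engrave S204 F3014: (49.18,32.06) → (59.01,44.76) → (76.72,79.91) → (93.70,116.34) → (101.32,132.88)

[4] `<polyline>` open polyline, #ff8800→engrave S204 F3014: (49.21,71.72) → (63.71,25.52) → (99.85,38.58) → (26.48,66.25) → (75.62,135.59)

[5] `<polygon>` rectangle, #ff8800→engrave S204 F3014: (14.41,127.68) → (72.18,127.68) → (72.18,78.78) → (14.41,78.78) → (14.41,127.68) (closed)

G21
G90
G00 X29.38 Y160.46
M3 S357
G01 X45.85 Y160.46 F1763
G01 X45.85 Y138.63 F1763
G01 X29.38 Y138.63 F1763
G01 X29.38 Y160.46 F1763
M5
G00 X27.51 Y67.13
M3 S204
G01 X51.10 Y51.68 F3014
G01 X35.65 Y28.09 F3014
G01 X12.06 Y43.54 F3014
G01 X27.51 Y67.13 F3014
M5
G00 X49.18 Y32.06
M3 S204
G01 X59.01 Y44.76 F3014
G01 X76.72 Y79.91 F3014
G01 X93.70 Y116.34 F3014
G01 X101.32 Y132.88 F3014
M5
G00 X49.21 Y71.72
M3 S204
G01 X63.71 Y25.52 F3014
G01 X99.85 Y38.58 F3014
G01 X26.48 Y66.25 F3014
G01 X75.62 Y135.59 F3014
M5
G00 X14.41 Y127.68
M3 S204
G01 X72.18 Y127.68 F3014
G01 X72.18 Y78.78 F3014
G01 X14.41 Y78.78 F3014
G01 X14.41 Y127.68 F3014
M5
G00 X0.00 Y0.00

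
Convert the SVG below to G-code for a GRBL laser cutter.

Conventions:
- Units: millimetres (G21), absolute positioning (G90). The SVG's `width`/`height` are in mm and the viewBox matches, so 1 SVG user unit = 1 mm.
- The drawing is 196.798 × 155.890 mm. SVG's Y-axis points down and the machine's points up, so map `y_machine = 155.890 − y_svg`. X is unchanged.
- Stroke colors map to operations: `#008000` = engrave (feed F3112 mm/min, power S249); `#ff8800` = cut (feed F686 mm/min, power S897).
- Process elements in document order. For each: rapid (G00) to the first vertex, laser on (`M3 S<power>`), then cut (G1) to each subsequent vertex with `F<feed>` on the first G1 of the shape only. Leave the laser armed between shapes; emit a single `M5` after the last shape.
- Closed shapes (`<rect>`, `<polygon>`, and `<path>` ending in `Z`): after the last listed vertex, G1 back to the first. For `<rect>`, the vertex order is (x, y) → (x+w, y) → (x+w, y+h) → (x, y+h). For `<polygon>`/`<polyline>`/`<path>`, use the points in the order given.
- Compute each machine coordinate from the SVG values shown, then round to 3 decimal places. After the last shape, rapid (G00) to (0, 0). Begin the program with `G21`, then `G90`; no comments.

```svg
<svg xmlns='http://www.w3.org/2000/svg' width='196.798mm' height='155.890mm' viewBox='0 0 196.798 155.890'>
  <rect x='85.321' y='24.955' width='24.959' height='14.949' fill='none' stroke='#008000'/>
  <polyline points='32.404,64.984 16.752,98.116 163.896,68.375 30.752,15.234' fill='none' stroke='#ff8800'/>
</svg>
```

G21
G90
G00 X85.321 Y130.935
M3 S249
G1 X110.280 Y130.935 F3112
G1 X110.280 Y115.986
G1 X85.321 Y115.986
G1 X85.321 Y130.935
G00 X32.404 Y90.906
M3 S897
G1 X16.752 Y57.774 F686
G1 X163.896 Y87.515
G1 X30.752 Y140.656
M5
G00 X0.000 Y0.000

Since the viewBox matches the mm dimensions, user units are millimetres directly. The only transform is the Y-flip y_m = 155.890 − y_svg.

Shape 1 is a rectangle drawn with `<rect>`. Its stroke #008000 means engrave at S249, F3112. After flipping Y the toolpath is (85.321,130.935) → (110.280,130.935) → (110.280,115.986) → (85.321,115.986) → (85.321,130.935), returning to the start.

Shape 2 is a open polyline drawn with `<polyline>`. Its stroke #ff8800 means cut at S897, F686. After flipping Y the toolpath is (32.404,90.906) → (16.752,57.774) → (163.896,87.515) → (30.752,140.656).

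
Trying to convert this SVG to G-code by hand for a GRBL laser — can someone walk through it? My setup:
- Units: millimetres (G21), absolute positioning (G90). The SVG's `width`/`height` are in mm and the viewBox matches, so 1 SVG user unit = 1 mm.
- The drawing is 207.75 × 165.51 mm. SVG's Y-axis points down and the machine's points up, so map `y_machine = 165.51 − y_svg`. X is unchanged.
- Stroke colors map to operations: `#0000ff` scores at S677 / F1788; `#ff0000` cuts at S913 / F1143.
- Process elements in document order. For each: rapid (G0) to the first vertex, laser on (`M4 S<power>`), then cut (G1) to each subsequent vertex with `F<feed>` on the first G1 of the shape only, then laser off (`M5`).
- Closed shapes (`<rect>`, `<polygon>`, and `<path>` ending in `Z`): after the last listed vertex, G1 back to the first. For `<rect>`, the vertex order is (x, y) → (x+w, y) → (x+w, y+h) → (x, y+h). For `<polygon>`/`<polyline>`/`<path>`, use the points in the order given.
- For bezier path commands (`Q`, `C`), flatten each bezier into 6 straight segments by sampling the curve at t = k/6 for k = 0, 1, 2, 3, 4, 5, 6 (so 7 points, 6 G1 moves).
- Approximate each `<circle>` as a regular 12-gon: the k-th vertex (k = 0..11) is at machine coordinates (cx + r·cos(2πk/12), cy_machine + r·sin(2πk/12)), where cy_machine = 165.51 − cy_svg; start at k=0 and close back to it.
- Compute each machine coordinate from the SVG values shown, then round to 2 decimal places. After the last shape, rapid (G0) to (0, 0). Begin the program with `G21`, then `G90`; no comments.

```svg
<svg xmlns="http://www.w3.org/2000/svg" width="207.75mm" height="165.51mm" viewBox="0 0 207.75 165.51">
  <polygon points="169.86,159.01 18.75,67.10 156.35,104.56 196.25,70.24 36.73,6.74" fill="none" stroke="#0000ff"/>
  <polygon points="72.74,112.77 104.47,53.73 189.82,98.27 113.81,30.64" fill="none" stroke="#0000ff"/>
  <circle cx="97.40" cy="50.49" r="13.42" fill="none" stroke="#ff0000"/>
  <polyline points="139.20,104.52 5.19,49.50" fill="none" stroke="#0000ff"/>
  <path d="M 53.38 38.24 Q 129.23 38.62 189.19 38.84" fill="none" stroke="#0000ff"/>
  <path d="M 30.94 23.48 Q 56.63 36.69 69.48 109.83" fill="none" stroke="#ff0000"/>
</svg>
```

G21
G90
G0 X169.86 Y6.50
M4 S677
G1 X18.75 Y98.41 F1788
G1 X156.35 Y60.95
G1 X196.25 Y95.27
G1 X36.73 Y158.77
G1 X169.86 Y6.50
M5
G0 X72.74 Y52.74
M4 S677
G1 X104.47 Y111.78 F1788
G1 X189.82 Y67.24
G1 X113.81 Y134.87
G1 X72.74 Y52.74
M5
G0 X110.82 Y115.02
M4 S913
G1 X109.02 Y121.73 F1143
G1 X104.11 Y126.64
G1 X97.40 Y128.44
G1 X90.69 Y126.64
G1 X85.78 Y121.73
G1 X83.98 Y115.02
G1 X85.78 Y108.31
G1 X90.69 Y103.40
G1 X97.40 Y101.60
G1 X104.11 Y103.40
G1 X109.02 Y108.31
G1 X110.82 Y115.02
M5
G0 X139.20 Y60.99
M4 S677
G1 X5.19 Y116.01 F1788
M5
G0 X53.38 Y127.27
M4 S677
G1 X78.22 Y127.15 F1788
G1 X102.18 Y127.03
G1 X125.26 Y126.93
G1 X147.45 Y126.83
G1 X168.76 Y126.75
G1 X189.19 Y126.67
M5
G0 X30.94 Y142.03
M4 S913
G1 X39.15 Y135.96 F1143
G1 X46.64 Y126.56
G1 X53.42 Y113.84
G1 X59.49 Y97.78
G1 X64.84 Y78.40
G1 X69.48 Y55.68
M5
G0 X0.00 Y0.00

1 u = 1 mm; y_m = 165.51 − y.

[1] `<polygon>` closed polygon, #0000ff→score S677 F1788: (169.86,6.50) → (18.75,98.41) → (156.35,60.95) → (196.25,95.27) → (36.73,158.77) → (169.86,6.50) (closed)

[2] `<polygon>` closed polygon, #0000ff→score S677 F1788: (72.74,52.74) → (104.47,111.78) → (189.82,67.24) → (113.81,134.87) → (72.74,52.74) (closed)

[3] `<circle>` circle, #ff0000→cut S913 F1143: (110.82,115.02) → (109.02,121.73) → (104.11,126.64) → (97.40,128.44) → (90.69,126.64) → (85.78,121.73) → (83.98,115.02) → (85.78,108.31) → (90.69,103.40) → (97.40,101.60) → (104.11,103.40) → (109.02,108.31) → (110.82,115.02) (closed)

[4] `<polyline>` line segment, #0000ff→score S677 F1788: (139.20,60.99) → (5.19,116.01)

[5] `<path>` quadratic bezier, #0000ff→score S677 F1788: (53.38,127.27) → (78.22,127.15) → (102.18,127.03) → (125.26,126.93) → (147.45,126.83) → (168.76,126.75) → (189.19,126.67)

[6] `<path>` quadratic bezier, #ff0000→cut S913 F1143: (30.94,142.03) → (39.15,135.96) → (46.64,126.56) → (53.42,113.84) → (59.49,97.78) → (64.84,78.40) → (69.48,55.68)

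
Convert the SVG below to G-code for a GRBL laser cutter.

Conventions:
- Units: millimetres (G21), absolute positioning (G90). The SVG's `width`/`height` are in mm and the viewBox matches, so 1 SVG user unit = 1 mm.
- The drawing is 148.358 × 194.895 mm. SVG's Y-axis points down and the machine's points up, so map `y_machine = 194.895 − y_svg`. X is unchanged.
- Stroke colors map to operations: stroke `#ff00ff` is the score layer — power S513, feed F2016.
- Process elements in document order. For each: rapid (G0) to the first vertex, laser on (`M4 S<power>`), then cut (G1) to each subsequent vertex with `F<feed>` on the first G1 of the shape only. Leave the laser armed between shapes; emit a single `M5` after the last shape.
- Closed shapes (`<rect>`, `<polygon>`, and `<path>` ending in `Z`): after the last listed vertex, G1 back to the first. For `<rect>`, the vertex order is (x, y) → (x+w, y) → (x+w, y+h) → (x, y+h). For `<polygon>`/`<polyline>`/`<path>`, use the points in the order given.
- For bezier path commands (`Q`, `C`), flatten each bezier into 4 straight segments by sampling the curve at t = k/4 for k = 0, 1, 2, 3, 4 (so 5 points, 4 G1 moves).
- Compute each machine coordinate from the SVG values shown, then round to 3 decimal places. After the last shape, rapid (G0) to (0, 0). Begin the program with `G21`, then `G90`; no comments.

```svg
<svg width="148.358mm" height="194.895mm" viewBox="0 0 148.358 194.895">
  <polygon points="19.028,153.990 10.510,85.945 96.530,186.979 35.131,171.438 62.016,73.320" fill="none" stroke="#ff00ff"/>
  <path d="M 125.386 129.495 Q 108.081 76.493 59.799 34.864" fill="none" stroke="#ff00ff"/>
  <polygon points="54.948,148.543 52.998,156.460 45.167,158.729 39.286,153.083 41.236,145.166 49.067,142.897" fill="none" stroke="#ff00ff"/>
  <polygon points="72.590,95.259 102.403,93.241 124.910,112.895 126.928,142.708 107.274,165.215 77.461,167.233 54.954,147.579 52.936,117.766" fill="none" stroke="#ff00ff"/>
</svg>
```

G21
G90
G0 X19.028 Y40.905
M4 S513
G1 X10.510 Y108.950 F2016
G1 X96.530 Y7.916
G1 X35.131 Y23.457
G1 X62.016 Y121.575
G1 X19.028 Y40.905
G0 X125.386 Y65.400
M4 S513
G1 X114.797 Y91.190 F2016
G1 X100.337 Y115.559
G1 X82.004 Y138.506
G1 X59.799 Y160.031
G0 X54.948 Y46.352
M4 S513
G1 X52.998 Y38.435 F2016
G1 X45.167 Y36.166
G1 X39.286 Y41.812
G1 X41.236 Y49.729
G1 X49.067 Y51.998
G1 X54.948 Y46.352
G0 X72.590 Y99.636
M4 S513
G1 X102.403 Y101.654 F2016
G1 X124.910 Y82.000
G1 X126.928 Y52.187
G1 X107.274 Y29.680
G1 X77.461 Y27.662
G1 X54.954 Y47.316
G1 X52.936 Y77.129
G1 X72.590 Y99.636
M5
G0 X0.000 Y0.000

1 u = 1 mm; y_m = 194.895 − y.

[1] `<polygon>` closed polygon, #ff00ff→score S513 F2016: (19.028,40.905) → (10.510,108.950) → (96.530,7.916) → (35.131,23.457) → (62.016,121.575) → (19.028,40.905) (closed)

[2] `<path>` quadratic bezier, #ff00ff→score S513 F2016: (125.386,65.400) → (114.797,91.190) → (100.337,115.559) → (82.004,138.506) → (59.799,160.031)

[3] `<polygon>` regular polygon, #ff00ff→score S513 F2016: (54.948,46.352) → (52.998,38.435) → (45.167,36.166) → (39.286,41.812) → (41.236,49.729) → (49.067,51.998) → (54.948,46.352) (closed)

[4] `<polygon>` regular polygon, #ff00ff→score S513 F2016: (72.590,99.636) → (102.403,101.654) → (124.910,82.000) → (126.928,52.187) → (107.274,29.680) → (77.461,27.662) → (54.954,47.316) → (52.936,77.129) → (72.590,99.636) (closed)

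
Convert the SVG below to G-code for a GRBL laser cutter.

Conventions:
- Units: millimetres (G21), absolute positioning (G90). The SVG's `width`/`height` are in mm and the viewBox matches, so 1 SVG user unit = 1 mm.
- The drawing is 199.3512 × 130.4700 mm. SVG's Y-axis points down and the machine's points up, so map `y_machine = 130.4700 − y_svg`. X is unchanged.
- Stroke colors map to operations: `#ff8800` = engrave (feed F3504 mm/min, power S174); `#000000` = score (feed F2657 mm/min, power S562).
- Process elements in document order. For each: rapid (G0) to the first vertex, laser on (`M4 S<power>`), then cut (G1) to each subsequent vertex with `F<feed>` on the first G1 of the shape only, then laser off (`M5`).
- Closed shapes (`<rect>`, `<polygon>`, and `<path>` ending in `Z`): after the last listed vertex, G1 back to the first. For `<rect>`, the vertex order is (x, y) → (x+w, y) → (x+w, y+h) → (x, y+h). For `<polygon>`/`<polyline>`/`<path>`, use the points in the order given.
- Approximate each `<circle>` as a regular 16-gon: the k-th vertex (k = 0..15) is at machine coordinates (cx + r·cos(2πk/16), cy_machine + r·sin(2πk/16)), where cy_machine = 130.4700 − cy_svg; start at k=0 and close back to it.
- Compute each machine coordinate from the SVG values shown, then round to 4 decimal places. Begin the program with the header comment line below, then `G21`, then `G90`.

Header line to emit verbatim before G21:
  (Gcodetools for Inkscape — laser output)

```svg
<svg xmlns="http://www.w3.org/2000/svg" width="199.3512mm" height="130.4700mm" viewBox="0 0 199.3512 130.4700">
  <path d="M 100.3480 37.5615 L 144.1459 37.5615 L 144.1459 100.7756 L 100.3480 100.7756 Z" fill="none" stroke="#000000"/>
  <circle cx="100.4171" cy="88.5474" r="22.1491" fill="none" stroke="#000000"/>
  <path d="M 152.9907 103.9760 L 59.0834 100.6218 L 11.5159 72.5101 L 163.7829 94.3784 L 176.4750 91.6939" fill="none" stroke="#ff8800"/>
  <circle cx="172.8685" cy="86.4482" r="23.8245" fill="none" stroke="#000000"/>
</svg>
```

(Gcodetools for Inkscape — laser output)
G21
G90
G0 X100.3480 Y92.9085
M4 S562
G1 X144.1459 Y92.9085 F2657
G1 X144.1459 Y29.6944
G1 X100.3480 Y29.6944
G1 X100.3480 Y92.9085
M5
G0 X122.5662 Y41.9226
M4 S562
G1 X120.8802 Y50.3987 F2657
G1 X116.0789 Y57.5844
G1 X108.8932 Y62.3857
G1 X100.4171 Y64.0717
G1 X91.9410 Y62.3857
G1 X84.7553 Y57.5844
G1 X79.9540 Y50.3987
G1 X78.2680 Y41.9226
G1 X79.9540 Y33.4465
G1 X84.7553 Y26.2608
G1 X91.9410 Y21.4595
G1 X100.4171 Y19.7735
G1 X108.8932 Y21.4595
G1 X116.0789 Y26.2608
G1 X120.8802 Y33.4465
G1 X122.5662 Y41.9226
M5
G0 X152.9907 Y26.4940
M4 S174
G1 X59.0834 Y29.8482 F3504
G1 X11.5159 Y57.9599
G1 X163.7829 Y36.0916
G1 X176.4750 Y38.7761
M5
G0 X196.6930 Y44.0218
M4 S562
G1 X194.8795 Y53.1390 F2657
G1 X189.7150 Y60.8683
G1 X181.9857 Y66.0328
G1 X172.8685 Y67.8463
G1 X163.7513 Y66.0328
G1 X156.0220 Y60.8683
G1 X150.8575 Y53.1390
G1 X149.0440 Y44.0218
G1 X150.8575 Y34.9046
G1 X156.0220 Y27.1753
G1 X163.7513 Y22.0108
G1 X172.8685 Y20.1973
G1 X181.9857 Y22.0108
G1 X189.7150 Y27.1753
G1 X194.8795 Y34.9046
G1 X196.6930 Y44.0218
M5

1 u = 1 mm; y_m = 130.4700 − y.

[1] `<path>` rectangle, #000000→score S562 F2657: (100.3480,92.9085) → (144.1459,92.9085) → (144.1459,29.6944) → (100.3480,29.6944) → (100.3480,92.9085) (closed)

[2] `<circle>` circle, #000000→score S562 F2657: (122.5662,41.9226) → (120.8802,50.3987) → (116.0789,57.5844) → (108.8932,62.3857) → (100.4171,64.0717) → (91.9410,62.3857) → (84.7553,57.5844) → (79.9540,50.3987) → (78.2680,41.9226) → (79.9540,33.4465) → (84.7553,26.2608) → (91.9410,21.4595) → (100.4171,19.7735) → (108.8932,21.4595) → (116.0789,26.2608) → (120.8802,33.4465) → (122.5662,41.9226) (closed)

[3] `<path>` open polyline, #ff8800→engrave S174 F3504: (152.9907,26.4940) → (59.0834,29.8482) → (11.5159,57.9599) → (163.7829,36.0916) → (176.4750,38.7761)

[4] `<circle>` circle, #000000→score S562 F2657: (196.6930,44.0218) → (194.8795,53.1390) → (189.7150,60.8683) → (181.9857,66.0328) → (172.8685,67.8463) → (163.7513,66.0328) → (156.0220,60.8683) → (150.8575,53.1390) → (149.0440,44.0218) → (150.8575,34.9046) → (156.0220,27.1753) → (163.7513,22.0108) → (172.8685,20.1973) → (181.9857,22.0108) → (189.7150,27.1753) → (194.8795,34.9046) → (196.6930,44.0218) (closed)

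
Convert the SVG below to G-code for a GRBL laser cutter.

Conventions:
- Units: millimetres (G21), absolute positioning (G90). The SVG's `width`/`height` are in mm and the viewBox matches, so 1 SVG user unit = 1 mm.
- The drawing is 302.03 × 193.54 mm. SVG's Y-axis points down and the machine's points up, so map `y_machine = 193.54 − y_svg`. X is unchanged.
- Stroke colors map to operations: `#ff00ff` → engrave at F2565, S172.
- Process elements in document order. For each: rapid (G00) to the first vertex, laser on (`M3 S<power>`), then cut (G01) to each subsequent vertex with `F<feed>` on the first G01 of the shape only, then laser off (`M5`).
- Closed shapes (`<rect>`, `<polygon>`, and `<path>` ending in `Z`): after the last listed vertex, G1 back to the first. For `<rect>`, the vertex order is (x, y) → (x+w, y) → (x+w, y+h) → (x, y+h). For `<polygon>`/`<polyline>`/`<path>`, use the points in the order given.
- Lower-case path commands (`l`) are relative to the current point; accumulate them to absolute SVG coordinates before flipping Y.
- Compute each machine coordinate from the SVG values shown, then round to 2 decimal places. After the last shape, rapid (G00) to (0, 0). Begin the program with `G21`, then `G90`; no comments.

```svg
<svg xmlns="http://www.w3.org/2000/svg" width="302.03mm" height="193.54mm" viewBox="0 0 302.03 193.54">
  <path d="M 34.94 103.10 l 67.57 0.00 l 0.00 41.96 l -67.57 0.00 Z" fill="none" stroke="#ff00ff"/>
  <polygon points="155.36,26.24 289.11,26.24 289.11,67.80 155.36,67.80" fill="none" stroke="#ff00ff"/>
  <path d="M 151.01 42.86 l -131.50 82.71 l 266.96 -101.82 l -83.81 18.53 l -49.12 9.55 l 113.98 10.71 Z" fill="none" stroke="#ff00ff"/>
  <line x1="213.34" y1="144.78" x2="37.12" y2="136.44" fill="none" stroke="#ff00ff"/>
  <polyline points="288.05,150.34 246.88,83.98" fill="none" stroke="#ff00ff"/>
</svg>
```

G21
G90
G00 X34.94 Y90.44
M3 S172
G01 X102.51 Y90.44 F2565
G01 X102.51 Y48.48
G01 X34.94 Y48.48
G01 X34.94 Y90.44
M5
G00 X155.36 Y167.30
M3 S172
G01 X289.11 Y167.30 F2565
G01 X289.11 Y125.74
G01 X155.36 Y125.74
G01 X155.36 Y167.30
M5
G00 X151.01 Y150.68
M3 S172
G01 X19.51 Y67.97 F2565
G01 X286.47 Y169.79
G01 X202.66 Y151.26
G01 X153.54 Y141.71
G01 X267.52 Y131.00
G01 X151.01 Y150.68
M5
G00 X213.34 Y48.76
M3 S172
G01 X37.12 Y57.10 F2565
M5
G00 X288.05 Y43.20
M3 S172
G01 X246.88 Y109.56 F2565
M5
G00 X0.00 Y0.00

Since the viewBox matches the mm dimensions, user units are millimetres directly. The only transform is the Y-flip y_m = 193.54 − y_svg.

Shape 1 is a rectangle drawn with `<path>`. Its stroke #ff00ff means engrave at S172, F2565. After flipping Y the toolpath is (34.94,90.44) → (102.51,90.44) → (102.51,48.48) → (34.94,48.48) → (34.94,90.44), returning to the start.

Shape 2 is a rectangle drawn with `<polygon>`. Its stroke #ff00ff means engrave at S172, F2565. After flipping Y the toolpath is (155.36,167.30) → (289.11,167.30) → (289.11,125.74) → (155.36,125.74) → (155.36,167.30), returning to the start.

Shape 3 is a closed polygon drawn with `<path>`. Its stroke #ff00ff means engrave at S172, F2565. After flipping Y the toolpath is (151.01,150.68) → (19.51,67.97) → (286.47,169.79) → (202.66,151.26) → (153.54,141.71) → (267.52,131.00) → (151.01,150.68), returning to the start.

Shape 4 is a line segment drawn with `<line>`. Its stroke #ff00ff means engrave at S172, F2565. After flipping Y the toolpath is (213.34,48.76) → (37.12,57.10).

Shape 5 is a line segment drawn with `<polyline>`. Its stroke #ff00ff means engrave at S172, F2565. After flipping Y the toolpath is (288.05,43.20) → (246.88,109.56).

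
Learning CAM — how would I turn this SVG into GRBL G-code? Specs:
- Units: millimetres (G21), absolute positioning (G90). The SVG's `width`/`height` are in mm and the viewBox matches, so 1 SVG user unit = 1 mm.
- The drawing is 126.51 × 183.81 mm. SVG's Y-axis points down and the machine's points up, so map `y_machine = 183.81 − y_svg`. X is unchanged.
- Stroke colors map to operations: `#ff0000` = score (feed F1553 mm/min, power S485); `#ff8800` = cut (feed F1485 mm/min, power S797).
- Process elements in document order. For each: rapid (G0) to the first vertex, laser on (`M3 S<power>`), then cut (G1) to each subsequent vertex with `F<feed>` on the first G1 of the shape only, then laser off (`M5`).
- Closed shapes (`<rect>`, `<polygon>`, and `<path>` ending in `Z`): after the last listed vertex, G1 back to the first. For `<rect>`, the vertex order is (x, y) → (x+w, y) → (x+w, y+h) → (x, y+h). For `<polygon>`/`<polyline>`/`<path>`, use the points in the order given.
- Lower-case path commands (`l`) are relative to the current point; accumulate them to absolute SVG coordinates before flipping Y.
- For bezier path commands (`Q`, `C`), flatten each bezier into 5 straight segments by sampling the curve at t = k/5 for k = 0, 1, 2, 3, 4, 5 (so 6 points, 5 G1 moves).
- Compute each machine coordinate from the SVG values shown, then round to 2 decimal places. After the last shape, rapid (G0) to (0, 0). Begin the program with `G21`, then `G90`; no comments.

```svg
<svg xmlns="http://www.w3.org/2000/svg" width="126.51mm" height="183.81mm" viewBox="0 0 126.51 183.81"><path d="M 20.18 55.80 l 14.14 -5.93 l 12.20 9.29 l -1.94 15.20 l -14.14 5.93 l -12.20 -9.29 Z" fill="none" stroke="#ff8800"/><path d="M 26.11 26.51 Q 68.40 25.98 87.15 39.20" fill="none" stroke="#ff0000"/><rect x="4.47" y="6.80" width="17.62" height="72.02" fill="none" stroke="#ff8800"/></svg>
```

Since the viewBox matches the mm dimensions, user units are millimetres directly. The only transform is the Y-flip y_m = 183.81 − y_svg.

Shape 1 is a regular polygon drawn with `<path>`. Its stroke #ff8800 means cut at S797, F1485. After flipping Y the toolpath is (20.18,128.01) → (34.32,133.94) → (46.52,124.65) → (44.58,109.45) → (30.44,103.52) → (18.24,112.81) → (20.18,128.01), returning to the start.

Shape 2 is a quadratic bezier drawn with `<path>`. Its stroke #ff0000 means score at S485, F1553. After flipping Y the toolpath is (26.11,157.30) → (42.08,156.96) → (56.18,155.52) → (68.38,152.99) → (78.71,149.35) → (87.15,144.61).

Shape 3 is a rectangle drawn with `<rect>`. Its stroke #ff8800 means cut at S797, F1485. After flipping Y the toolpath is (4.47,177.01) → (22.09,177.01) → (22.09,104.99) → (4.47,104.99) → (4.47,177.01), returning to the start.

G21
G90
G0 X20.18 Y128.01
M3 S797
G1 X34.32 Y133.94 F1485
G1 X46.52 Y124.65
G1 X44.58 Y109.45
G1 X30.44 Y103.52
G1 X18.24 Y112.81
G1 X20.18 Y128.01
M5
G0 X26.11 Y157.30
M3 S485
G1 X42.08 Y156.96 F1553
G1 X56.18 Y155.52
G1 X68.38 Y152.99
G1 X78.71 Y149.35
G1 X87.15 Y144.61
M5
G0 X4.47 Y177.01
M3 S797
G1 X22.09 Y177.01 F1485
G1 X22.09 Y104.99
G1 X4.47 Y104.99
G1 X4.47 Y177.01
M5
G0 X0.00 Y0.00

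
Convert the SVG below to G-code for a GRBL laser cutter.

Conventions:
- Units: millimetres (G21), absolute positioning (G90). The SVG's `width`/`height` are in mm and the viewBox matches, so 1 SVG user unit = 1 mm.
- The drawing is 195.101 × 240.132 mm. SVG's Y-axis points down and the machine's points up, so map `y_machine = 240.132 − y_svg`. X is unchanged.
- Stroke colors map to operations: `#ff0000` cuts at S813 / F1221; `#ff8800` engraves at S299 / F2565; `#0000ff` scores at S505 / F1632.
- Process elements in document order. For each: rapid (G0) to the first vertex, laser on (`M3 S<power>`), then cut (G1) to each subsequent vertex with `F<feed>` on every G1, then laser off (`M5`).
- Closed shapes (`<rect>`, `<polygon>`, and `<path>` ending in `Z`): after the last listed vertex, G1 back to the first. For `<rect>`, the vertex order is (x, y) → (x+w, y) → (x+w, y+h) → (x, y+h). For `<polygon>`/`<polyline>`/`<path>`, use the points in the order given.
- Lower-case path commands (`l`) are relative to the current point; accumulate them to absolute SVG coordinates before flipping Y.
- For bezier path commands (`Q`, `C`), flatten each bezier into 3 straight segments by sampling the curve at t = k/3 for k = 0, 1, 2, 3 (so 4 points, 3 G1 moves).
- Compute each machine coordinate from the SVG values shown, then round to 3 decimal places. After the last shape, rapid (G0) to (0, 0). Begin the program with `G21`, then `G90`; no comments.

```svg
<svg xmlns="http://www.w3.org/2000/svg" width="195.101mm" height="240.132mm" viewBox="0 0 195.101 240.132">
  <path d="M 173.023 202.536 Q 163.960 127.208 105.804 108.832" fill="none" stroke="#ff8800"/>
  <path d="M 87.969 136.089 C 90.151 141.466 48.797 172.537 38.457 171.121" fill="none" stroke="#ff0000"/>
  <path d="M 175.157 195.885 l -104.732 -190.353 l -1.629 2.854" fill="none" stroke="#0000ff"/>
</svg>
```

1 u = 1 mm; y_m = 240.132 − y.

[1] `<path>` quadratic bezier, #ff8800→engrave S299 F2565: (173.023,37.596) → (161.526,81.487) → (139.120,112.721) → (105.804,131.300)

[2] `<path>` cubic bezier, #ff0000→cut S813 F1221: (87.969,104.043) → (78.400,92.256) → (56.374,76.269) → (38.457,69.011)

[3] `<path>` open polyline, #0000ff→score S505 F1632: (175.157,44.247) → (70.425,234.600) → (68.796,231.746)

G21
G90
G0 X173.023 Y37.596
M3 S299
G1 X161.526 Y81.487 F2565
G1 X139.120 Y112.721 F2565
G1 X105.804 Y131.300 F2565
M5
G0 X87.969 Y104.043
M3 S813
G1 X78.400 Y92.256 F1221
G1 X56.374 Y76.269 F1221
G1 X38.457 Y69.011 F1221
M5
G0 X175.157 Y44.247
M3 S505
G1 X70.425 Y234.600 F1632
G1 X68.796 Y231.746 F1632
M5
G0 X0.000 Y0.000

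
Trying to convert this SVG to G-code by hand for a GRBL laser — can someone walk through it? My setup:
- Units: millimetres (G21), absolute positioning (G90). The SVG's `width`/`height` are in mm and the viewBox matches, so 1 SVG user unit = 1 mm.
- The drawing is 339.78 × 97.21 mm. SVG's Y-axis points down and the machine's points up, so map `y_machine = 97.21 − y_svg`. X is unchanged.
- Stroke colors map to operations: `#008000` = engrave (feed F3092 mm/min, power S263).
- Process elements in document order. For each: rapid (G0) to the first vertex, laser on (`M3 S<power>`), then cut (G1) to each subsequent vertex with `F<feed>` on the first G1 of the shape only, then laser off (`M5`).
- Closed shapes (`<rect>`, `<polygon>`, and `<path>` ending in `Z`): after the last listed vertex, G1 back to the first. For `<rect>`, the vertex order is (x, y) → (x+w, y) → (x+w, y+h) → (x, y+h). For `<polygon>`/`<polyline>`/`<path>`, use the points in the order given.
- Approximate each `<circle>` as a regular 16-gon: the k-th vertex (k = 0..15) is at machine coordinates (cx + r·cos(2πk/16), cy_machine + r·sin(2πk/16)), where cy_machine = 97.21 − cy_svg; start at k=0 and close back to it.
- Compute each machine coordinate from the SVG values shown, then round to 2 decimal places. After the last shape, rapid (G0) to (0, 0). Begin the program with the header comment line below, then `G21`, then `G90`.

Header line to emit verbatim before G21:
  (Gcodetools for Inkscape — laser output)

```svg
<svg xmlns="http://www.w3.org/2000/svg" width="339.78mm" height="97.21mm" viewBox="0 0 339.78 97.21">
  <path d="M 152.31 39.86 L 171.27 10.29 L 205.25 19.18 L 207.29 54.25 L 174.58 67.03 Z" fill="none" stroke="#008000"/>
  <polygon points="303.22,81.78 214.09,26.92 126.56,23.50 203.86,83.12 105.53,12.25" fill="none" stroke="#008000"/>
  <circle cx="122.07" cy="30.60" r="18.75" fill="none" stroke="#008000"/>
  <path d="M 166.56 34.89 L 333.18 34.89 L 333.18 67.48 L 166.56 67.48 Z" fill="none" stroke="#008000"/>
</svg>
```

(Gcodetools for Inkscape — laser output)
G21
G90
G0 X152.31 Y57.35
M3 S263
G1 X171.27 Y86.92 F3092
G1 X205.25 Y78.03
G1 X207.29 Y42.96
G1 X174.58 Y30.18
G1 X152.31 Y57.35
M5
G0 X303.22 Y15.43
M3 S263
G1 X214.09 Y70.29 F3092
G1 X126.56 Y73.71
G1 X203.86 Y14.09
G1 X105.53 Y84.96
G1 X303.22 Y15.43
M5
G0 X140.82 Y66.61
M3 S263
G1 X139.39 Y73.79 F3092
G1 X135.33 Y79.87
G1 X129.25 Y83.93
G1 X122.07 Y85.36
G1 X114.89 Y83.93
G1 X108.81 Y79.87
G1 X104.75 Y73.79
G1 X103.32 Y66.61
G1 X104.75 Y59.43
G1 X108.81 Y53.35
G1 X114.89 Y49.29
G1 X122.07 Y47.86
G1 X129.25 Y49.29
G1 X135.33 Y53.35
G1 X139.39 Y59.43
G1 X140.82 Y66.61
M5
G0 X166.56 Y62.32
M3 S263
G1 X333.18 Y62.32 F3092
G1 X333.18 Y29.73
G1 X166.56 Y29.73
G1 X166.56 Y62.32
M5
G0 X0.00 Y0.00

1 u = 1 mm; y_m = 97.21 − y.

[1] `<path>` regular polygon, #008000→engrave S263 F3092: (152.31,57.35) → (171.27,86.92) → (205.25,78.03) → (207.29,42.96) → (174.58,30.18) → (152.31,57.35) (closed)

[2] `<polygon>` closed polygon, #008000→engrave S263 F3092: (303.22,15.43) → (214.09,70.29) → (126.56,73.71) → (203.86,14.09) → (105.53,84.96) → (303.22,15.43) (closed)

[3] `<circle>` circle, #008000→engrave S263 F3092: (140.82,66.61) → (139.39,73.79) → (135.33,79.87) → (129.25,83.93) → (122.07,85.36) → (114.89,83.93) → (108.81,79.87) → (104.75,73.79) → (103.32,66.61) → (104.75,59.43) → (108.81,53.35) → (114.89,49.29) → (122.07,47.86) → (129.25,49.29) → (135.33,53.35) → (139.39,59.43) → (140.82,66.61) (closed)

[4] `<path>` rectangle, #008000→engrave S263 F3092: (166.56,62.32) → (333.18,62.32) → (333.18,29.73) → (166.56,29.73) → (166.56,62.32) (closed)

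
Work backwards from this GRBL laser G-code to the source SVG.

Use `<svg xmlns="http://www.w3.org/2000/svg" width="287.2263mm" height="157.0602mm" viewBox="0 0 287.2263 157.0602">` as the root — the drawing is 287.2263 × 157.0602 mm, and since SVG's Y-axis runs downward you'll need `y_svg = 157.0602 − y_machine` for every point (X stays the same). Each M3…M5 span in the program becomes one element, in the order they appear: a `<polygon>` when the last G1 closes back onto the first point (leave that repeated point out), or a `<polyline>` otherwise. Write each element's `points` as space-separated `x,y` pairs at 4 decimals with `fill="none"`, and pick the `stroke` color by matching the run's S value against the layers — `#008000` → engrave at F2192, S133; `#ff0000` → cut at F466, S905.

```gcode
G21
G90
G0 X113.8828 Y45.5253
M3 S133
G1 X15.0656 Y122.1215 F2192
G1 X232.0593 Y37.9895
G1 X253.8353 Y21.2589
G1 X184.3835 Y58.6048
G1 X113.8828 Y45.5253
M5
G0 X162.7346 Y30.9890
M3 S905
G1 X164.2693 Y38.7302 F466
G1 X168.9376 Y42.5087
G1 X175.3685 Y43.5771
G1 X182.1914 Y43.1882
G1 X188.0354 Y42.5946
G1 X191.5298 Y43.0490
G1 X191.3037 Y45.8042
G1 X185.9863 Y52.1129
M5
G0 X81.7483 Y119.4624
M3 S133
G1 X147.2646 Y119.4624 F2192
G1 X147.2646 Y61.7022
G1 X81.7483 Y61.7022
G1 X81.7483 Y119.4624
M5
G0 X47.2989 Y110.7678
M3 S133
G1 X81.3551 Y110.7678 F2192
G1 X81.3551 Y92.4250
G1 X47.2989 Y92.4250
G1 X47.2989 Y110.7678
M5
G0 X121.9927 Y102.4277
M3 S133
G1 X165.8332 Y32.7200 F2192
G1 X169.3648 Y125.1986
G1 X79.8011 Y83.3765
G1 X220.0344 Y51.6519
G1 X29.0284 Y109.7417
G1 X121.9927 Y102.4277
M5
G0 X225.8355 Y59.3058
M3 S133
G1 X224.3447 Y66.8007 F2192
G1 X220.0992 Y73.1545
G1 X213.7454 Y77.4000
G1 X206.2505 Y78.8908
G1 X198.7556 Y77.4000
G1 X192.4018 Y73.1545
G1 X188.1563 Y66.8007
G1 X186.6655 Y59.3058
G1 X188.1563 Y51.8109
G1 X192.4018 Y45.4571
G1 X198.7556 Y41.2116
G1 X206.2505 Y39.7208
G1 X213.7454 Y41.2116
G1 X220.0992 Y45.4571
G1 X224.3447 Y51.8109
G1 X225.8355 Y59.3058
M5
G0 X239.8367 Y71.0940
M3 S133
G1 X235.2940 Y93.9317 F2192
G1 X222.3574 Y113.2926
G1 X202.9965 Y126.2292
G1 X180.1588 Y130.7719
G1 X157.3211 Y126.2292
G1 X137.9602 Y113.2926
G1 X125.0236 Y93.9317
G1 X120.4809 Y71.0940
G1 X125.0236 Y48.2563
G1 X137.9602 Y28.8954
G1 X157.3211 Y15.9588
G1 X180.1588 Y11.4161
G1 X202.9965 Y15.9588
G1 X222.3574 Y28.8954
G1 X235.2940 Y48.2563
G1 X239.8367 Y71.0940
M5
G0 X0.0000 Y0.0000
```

Each laser-on run becomes one SVG element. Flip Y back into SVG space with y_svg = 157.0602 − y_machine.

Run 1: power S133 maps to stroke `#008000` (engrave). The run returns to its start, so emit a `<polygon>` with points (Y-flipped): 113.8828,111.5349 15.0656,34.9387 232.0593,119.0707 253.8353,135.8013 184.3835,98.4554.

Run 2: the run's S905 means `#ff0000` (cut). The run is open, so emit a `<polyline>` with points (Y-flipped): 162.7346,126.0712 164.2693,118.3300 168.9376,114.5515 175.3685,113.4831 182.1914,113.8720 188.0354,114.4656 191.5298,114.0112 191.3037,111.2560 185.9863,104.9473.

Run 3: power S133 maps to stroke `#008000` (engrave). The run returns to its start, so emit a `<polygon>` with points (Y-flipped): 81.7483,37.5978 147.2646,37.5978 147.2646,95.3580 81.7483,95.3580.

Run 4: power S133 maps to stroke `#008000` (engrave). The run returns to its start, so emit a `<polygon>` with points (Y-flipped): 47.2989,46.2924 81.3551,46.2924 81.3551,64.6352 47.2989,64.6352.

Run 5: S133 ⇒ engrave layer `#008000`. The run returns to its start, so emit a `<polygon>` with points (Y-flipped): 121.9927,54.6325 165.8332,124.3402 169.3648,31.8616 79.8011,73.6837 220.0344,105.4083 29.0284,47.3185.

Run 6: power S133 maps to stroke `#008000` (engrave). The run returns to its start, so emit a `<polygon>` with points (Y-flipped): 225.8355,97.7544 224.3447,90.2595 220.0992,83.9057 213.7454,79.6602 206.2505,78.1694 198.7556,79.6602 192.4018,83.9057 188.1563,90.2595 186.6655,97.7544 188.1563,105.2493 192.4018,111.6031 198.7556,115.8486 206.2505,117.3394 213.7454,115.8486 220.0992,111.6031 224.3447,105.2493.

Run 7: power S133 maps to stroke `#008000` (engrave). The run returns to its start, so emit a `<polygon>` with points (Y-flipped): 239.8367,85.9662 235.2940,63.1285 222.3574,43.7676 202.9965,30.8310 180.1588,26.2883 157.3211,30.8310 137.9602,43.7676 125.0236,63.1285 120.4809,85.9662 125.0236,108.8039 137.9602,128.1648 157.3211,141.1014 180.1588,145.6441 202.9965,141.1014 222.3574,128.1648 235.2940,108.8039.

<svg xmlns="http://www.w3.org/2000/svg" width="287.2263mm" height="157.0602mm" viewBox="0 0 287.2263 157.0602">
  <polygon points="113.8828,111.5349 15.0656,34.9387 232.0593,119.0707 253.8353,135.8013 184.3835,98.4554" fill="none" stroke="#008000"/>
  <polyline points="162.7346,126.0712 164.2693,118.3300 168.9376,114.5515 175.3685,113.4831 182.1914,113.8720 188.0354,114.4656 191.5298,114.0112 191.3037,111.2560 185.9863,104.9473" fill="none" stroke="#ff0000"/>
  <polygon points="81.7483,37.5978 147.2646,37.5978 147.2646,95.3580 81.7483,95.3580" fill="none" stroke="#008000"/>
  <polygon points="47.2989,46.2924 81.3551,46.2924 81.3551,64.6352 47.2989,64.6352" fill="none" stroke="#008000"/>
  <polygon points="121.9927,54.6325 165.8332,124.3402 169.3648,31.8616 79.8011,73.6837 220.0344,105.4083 29.0284,47.3185" fill="none" stroke="#008000"/>
  <polygon points="225.8355,97.7544 224.3447,90.2595 220.0992,83.9057 213.7454,79.6602 206.2505,78.1694 198.7556,79.6602 192.4018,83.9057 188.1563,90.2595 186.6655,97.7544 188.1563,105.2493 192.4018,111.6031 198.7556,115.8486 206.2505,117.3394 213.7454,115.8486 220.0992,111.6031 224.3447,105.2493" fill="none" stroke="#008000"/>
  <polygon points="239.8367,85.9662 235.2940,63.1285 222.3574,43.7676 202.9965,30.8310 180.1588,26.2883 157.3211,30.8310 137.9602,43.7676 125.0236,63.1285 120.4809,85.9662 125.0236,108.8039 137.9602,128.1648 157.3211,141.1014 180.1588,145.6441 202.9965,141.1014 222.3574,128.1648 235.2940,108.8039" fill="none" stroke="#008000"/>
</svg>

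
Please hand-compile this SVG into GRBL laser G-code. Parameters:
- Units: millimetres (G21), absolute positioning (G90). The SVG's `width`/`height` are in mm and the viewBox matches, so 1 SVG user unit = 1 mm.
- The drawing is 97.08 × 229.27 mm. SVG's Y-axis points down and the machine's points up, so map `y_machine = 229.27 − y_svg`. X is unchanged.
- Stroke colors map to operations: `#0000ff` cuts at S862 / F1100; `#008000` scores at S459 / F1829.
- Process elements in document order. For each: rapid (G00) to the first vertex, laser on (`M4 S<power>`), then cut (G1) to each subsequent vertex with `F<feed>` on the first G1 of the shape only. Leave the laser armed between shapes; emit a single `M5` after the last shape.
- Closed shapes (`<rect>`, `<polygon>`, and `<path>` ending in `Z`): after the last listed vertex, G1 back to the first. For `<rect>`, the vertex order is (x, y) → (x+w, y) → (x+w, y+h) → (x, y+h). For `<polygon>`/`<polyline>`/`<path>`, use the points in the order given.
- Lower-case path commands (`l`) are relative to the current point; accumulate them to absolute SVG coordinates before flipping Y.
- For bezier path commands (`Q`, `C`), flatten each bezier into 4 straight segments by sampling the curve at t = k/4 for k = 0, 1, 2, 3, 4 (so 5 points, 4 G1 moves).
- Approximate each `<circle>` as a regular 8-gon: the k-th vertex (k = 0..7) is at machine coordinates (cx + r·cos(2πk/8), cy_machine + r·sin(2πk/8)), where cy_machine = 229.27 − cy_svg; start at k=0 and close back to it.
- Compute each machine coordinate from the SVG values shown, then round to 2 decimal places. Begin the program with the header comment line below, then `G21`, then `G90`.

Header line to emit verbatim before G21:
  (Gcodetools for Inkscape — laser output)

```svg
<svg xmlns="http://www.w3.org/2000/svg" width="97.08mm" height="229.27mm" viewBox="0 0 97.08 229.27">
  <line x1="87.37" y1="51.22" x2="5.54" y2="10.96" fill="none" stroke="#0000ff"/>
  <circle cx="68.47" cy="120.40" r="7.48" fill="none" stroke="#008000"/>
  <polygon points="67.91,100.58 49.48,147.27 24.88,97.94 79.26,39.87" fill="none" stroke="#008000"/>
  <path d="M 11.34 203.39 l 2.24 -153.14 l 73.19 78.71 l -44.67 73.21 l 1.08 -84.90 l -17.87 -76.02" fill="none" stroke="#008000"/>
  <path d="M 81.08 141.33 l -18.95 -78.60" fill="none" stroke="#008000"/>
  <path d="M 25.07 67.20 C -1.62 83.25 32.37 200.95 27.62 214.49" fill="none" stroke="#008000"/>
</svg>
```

(Gcodetools for Inkscape — laser output)
G21
G90
G00 X87.37 Y178.05
M4 S862
G1 X5.54 Y218.31 F1100
G00 X75.95 Y108.87
M4 S459
G1 X73.76 Y114.16 F1829
G1 X68.47 Y116.35
G1 X63.18 Y114.16
G1 X60.99 Y108.87
G1 X63.18 Y103.58
G1 X68.47 Y101.39
G1 X73.76 Y103.58
G1 X75.95 Y108.87
G00 X67.91 Y128.69
M4 S459
G1 X49.48 Y82.00 F1829
G1 X24.88 Y131.33
G1 X79.26 Y189.40
G1 X67.91 Y128.69
G00 X11.34 Y25.88
M4 S459
G1 X13.58 Y179.02 F1829
G1 X86.77 Y100.31
G1 X42.10 Y27.10
G1 X43.18 Y112.00
G1 X25.31 Y188.02
G00 X81.08 Y87.94
M4 S459
G1 X62.13 Y166.54 F1829
G00 X25.07 Y162.07
M4 S459
G1 X14.88 Y134.19 F1829
G1 X18.12 Y87.48
G1 X25.47 Y41.25
G1 X27.62 Y14.78
M5

Since the viewBox matches the mm dimensions, user units are millimetres directly. The only transform is the Y-flip y_m = 229.27 − y_svg.

Shape 1 is a line segment drawn with `<line>`. Its stroke #0000ff means cut at S862, F1100. After flipping Y the toolpath is (87.37,178.05) → (5.54,218.31).

Shape 2 is a circle drawn with `<circle>`. Its stroke #008000 means score at S459, F1829. After flipping Y the toolpath is (75.95,108.87) → (73.76,114.16) → (68.47,116.35) → (63.18,114.16) → (60.99,108.87) → (63.18,103.58) → (68.47,101.39) → (73.76,103.58) → (75.95,108.87), returning to the start.

Shape 3 is a closed polygon drawn with `<polygon>`. Its stroke #008000 means score at S459, F1829. After flipping Y the toolpath is (67.91,128.69) → (49.48,82.00) → (24.88,131.33) → (79.26,189.40) → (67.91,128.69), returning to the start.

Shape 4 is a open polyline drawn with `<path>`. Its stroke #008000 means score at S459, F1829. After flipping Y the toolpath is (11.34,25.88) → (13.58,179.02) → (86.77,100.31) → (42.10,27.10) → (43.18,112.00) → (25.31,188.02).

Shape 5 is a line segment drawn with `<path>`. Its stroke #008000 means score at S459, F1829. After flipping Y the toolpath is (81.08,87.94) → (62.13,166.54).

Shape 6 is a cubic bezier drawn with `<path>`. Its stroke #008000 means score at S459, F1829. After flipping Y the toolpath is (25.07,162.07) → (14.88,134.19) → (18.12,87.48) → (25.47,41.25) → (27.62,14.78).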